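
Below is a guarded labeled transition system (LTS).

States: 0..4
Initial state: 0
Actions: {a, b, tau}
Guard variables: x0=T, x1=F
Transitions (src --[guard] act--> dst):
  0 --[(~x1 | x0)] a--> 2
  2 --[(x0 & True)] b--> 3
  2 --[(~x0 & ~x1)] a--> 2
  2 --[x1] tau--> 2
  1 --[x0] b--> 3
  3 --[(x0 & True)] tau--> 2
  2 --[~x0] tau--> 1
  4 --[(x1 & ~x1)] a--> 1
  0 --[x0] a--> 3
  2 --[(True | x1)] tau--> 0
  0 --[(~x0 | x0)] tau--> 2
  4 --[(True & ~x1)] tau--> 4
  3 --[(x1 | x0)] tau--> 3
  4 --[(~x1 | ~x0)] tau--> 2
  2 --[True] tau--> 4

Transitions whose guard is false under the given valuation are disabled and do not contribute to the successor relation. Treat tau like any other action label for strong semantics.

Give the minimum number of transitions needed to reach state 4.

BFS to 4:
  L0 = {0}
  L1 = {2,3}
  L2 = {4}
first hit 4 at d=2 via a·tau

Answer: 2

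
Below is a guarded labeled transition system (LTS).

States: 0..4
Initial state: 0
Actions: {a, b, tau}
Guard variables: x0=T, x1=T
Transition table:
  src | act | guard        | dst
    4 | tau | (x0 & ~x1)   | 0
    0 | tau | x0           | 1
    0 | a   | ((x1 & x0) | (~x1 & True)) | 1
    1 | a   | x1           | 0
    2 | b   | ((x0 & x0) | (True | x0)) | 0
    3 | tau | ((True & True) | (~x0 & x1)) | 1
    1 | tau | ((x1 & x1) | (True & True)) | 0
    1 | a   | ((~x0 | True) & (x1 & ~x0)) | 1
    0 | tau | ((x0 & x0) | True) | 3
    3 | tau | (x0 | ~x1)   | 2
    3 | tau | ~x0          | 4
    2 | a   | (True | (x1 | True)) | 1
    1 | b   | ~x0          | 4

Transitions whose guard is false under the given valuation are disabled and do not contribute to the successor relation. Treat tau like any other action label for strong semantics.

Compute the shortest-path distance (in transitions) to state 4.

Answer: UNREACHABLE

Trace:
BFS to 4:
  Layer 0: {0}
  Layer 1: {1,3}
  Layer 2: {2}
4 never appears.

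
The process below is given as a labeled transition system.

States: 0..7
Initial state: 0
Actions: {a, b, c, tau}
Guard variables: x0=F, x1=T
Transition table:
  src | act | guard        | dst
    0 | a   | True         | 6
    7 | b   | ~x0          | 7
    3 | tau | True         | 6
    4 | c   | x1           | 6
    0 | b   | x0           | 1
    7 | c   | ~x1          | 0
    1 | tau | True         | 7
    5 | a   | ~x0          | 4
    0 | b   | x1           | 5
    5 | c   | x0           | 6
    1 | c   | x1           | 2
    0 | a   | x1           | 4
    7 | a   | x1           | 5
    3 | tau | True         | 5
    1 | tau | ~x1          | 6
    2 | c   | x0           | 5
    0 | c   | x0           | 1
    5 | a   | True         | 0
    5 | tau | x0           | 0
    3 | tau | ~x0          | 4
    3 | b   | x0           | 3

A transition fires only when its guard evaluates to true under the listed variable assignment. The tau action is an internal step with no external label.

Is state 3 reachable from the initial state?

Guard filter leaves 13 enabled edge(s).
L0 = {0}
L1 = {4,5,6}  now seen {0,4,5,6}
Reach set: {0,4,5,6}

Answer: UNREACHABLE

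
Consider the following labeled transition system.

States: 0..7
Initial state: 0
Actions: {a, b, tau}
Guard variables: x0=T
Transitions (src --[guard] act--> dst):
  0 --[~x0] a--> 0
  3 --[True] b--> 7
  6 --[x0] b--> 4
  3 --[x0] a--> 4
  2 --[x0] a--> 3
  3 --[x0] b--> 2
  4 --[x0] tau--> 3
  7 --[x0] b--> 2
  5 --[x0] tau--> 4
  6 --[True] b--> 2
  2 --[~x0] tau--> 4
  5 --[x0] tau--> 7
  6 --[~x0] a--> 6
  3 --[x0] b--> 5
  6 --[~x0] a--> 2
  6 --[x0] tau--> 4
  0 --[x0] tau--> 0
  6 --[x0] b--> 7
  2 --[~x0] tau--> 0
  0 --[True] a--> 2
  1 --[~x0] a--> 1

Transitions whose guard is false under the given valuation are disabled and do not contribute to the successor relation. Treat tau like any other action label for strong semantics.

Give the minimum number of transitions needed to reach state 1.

Layered search for 1:
  depth 0: {0}
  depth 1: {2}
  depth 2: {3}
  depth 3: {4,5,7}
1 never appears.

Answer: UNREACHABLE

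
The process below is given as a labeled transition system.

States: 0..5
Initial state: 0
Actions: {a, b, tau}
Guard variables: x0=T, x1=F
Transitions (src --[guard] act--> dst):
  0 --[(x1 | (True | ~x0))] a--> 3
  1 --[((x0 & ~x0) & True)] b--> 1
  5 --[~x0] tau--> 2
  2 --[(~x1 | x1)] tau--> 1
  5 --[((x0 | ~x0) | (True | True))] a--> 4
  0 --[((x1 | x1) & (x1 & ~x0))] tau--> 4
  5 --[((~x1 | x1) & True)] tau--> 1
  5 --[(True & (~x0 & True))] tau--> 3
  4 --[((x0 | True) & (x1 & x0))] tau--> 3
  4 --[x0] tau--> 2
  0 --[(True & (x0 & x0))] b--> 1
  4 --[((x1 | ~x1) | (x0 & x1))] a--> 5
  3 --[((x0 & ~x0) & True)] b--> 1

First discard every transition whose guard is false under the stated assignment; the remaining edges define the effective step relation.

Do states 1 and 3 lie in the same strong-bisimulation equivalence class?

Compute ~ classes (split until stable):
  P[0] = {{0,1,2,3,4,5}}
  P[1] = {{0},{1,3},{2},{4,5}}
  P[2] = {{0},{1,3},{2},{4},{5}}
5 equivalence class(es) (converged in 3)
[1]={1,3}  [3]={1,3}

Answer: BISIMILAR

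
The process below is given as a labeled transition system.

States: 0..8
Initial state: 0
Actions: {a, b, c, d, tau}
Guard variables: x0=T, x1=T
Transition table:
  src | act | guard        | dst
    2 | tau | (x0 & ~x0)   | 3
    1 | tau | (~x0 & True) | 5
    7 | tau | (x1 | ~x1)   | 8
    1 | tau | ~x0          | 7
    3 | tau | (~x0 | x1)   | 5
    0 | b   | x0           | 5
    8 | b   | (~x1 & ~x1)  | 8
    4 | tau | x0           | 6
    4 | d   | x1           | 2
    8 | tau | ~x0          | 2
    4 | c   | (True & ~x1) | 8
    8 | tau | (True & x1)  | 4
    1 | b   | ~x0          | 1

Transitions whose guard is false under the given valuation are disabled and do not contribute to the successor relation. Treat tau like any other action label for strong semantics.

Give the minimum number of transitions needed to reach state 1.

Answer: UNREACHABLE

Trace:
Layered search for 1:
  depth 0: {0}
  depth 1: {5}
1 never appears.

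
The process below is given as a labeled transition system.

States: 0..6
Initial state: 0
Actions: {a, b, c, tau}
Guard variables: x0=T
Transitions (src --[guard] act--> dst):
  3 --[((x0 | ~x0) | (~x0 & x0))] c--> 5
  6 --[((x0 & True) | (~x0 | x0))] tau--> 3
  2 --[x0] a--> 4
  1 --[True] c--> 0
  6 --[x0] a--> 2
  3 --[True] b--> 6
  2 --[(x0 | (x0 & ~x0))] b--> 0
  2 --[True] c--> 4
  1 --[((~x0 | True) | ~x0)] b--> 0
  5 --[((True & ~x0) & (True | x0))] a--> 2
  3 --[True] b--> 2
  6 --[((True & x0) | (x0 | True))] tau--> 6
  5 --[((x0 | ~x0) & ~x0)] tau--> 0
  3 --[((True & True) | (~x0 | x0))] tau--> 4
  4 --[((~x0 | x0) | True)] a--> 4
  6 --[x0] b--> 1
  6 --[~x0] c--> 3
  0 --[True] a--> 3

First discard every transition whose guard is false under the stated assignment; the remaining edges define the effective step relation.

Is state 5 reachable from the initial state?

Answer: REACHABLE

Analysis:
15 transition(s) survive guard evaluation.
L0 = {0}
L1 = {3}  now seen {0,3}
L2 = {2,4,5,6}  now seen {0,2,3,4,5,6}
L3 = {1}  now seen {0,1,2,3,4,5,6}
R = {0,1,2,3,4,5,6}
Path to 5: a·c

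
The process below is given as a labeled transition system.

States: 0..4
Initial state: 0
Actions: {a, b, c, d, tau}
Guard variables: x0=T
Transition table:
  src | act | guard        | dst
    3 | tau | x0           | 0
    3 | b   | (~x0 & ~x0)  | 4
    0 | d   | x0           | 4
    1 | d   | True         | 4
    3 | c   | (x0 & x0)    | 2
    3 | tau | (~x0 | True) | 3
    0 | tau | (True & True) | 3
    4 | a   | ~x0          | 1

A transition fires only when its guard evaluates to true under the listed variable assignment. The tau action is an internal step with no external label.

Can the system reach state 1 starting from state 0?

6 transition(s) survive guard evaluation.
Layer 0: {0}
Layer 1: {3,4}  total {0,3,4}
Layer 2: {2}  total {0,2,3,4}
Reach set: {0,2,3,4}

Answer: UNREACHABLE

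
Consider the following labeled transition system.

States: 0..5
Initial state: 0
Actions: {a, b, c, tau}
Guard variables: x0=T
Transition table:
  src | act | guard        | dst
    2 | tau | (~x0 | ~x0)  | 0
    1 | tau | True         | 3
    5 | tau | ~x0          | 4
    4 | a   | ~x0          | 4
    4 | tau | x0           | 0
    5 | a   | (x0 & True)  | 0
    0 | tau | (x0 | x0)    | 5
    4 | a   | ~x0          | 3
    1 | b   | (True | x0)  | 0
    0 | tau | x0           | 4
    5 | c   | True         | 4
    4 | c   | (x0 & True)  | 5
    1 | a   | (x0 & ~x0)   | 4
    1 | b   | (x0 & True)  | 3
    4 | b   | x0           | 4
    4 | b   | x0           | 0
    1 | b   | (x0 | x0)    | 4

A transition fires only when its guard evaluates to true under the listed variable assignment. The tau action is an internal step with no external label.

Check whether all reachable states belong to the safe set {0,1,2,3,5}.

Answer: INVARIANT VIOLATED at state 4

Trace:
Allowed set {0,1,2,3,5}
R = {0,4,5}
  0: ✓
  4: ✗ unsafe
  5: ✓
witness against invariant: tau → 4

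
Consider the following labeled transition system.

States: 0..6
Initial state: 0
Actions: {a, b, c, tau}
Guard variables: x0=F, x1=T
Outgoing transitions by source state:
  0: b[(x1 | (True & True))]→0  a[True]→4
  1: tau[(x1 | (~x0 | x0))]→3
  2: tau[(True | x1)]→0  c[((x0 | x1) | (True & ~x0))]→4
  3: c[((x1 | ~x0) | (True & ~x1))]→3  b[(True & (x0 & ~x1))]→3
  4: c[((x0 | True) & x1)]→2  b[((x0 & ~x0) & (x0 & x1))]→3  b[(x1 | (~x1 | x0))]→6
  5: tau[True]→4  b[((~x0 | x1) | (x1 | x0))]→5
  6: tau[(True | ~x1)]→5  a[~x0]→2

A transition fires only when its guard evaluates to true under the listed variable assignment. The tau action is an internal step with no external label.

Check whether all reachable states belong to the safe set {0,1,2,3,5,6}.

Answer: INVARIANT VIOLATED at state 4

Trace:
Allowed set {0,1,2,3,5,6}
Reach set: {0,2,4,5,6}
  0: ✓
  2: ✓
  4: VIOLATES
  5: ✓
  6: ✓
counterexample path to 4: a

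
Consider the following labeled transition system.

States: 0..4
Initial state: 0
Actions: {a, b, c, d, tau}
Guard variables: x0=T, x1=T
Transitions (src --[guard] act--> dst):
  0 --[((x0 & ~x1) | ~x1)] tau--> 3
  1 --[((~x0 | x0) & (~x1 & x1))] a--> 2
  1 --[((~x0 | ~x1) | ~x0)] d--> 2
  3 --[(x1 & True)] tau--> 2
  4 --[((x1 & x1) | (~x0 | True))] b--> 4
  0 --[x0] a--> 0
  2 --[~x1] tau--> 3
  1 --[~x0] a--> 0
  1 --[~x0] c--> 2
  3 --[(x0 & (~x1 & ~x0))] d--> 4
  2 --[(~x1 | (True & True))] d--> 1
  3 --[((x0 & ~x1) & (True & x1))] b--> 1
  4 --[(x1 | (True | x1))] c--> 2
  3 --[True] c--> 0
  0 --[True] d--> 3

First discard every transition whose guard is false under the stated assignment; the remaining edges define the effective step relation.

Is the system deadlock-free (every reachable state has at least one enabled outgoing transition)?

Answer: DEADLOCK at state 1

Trace:
Reachable = {0,1,2,3}
  0: a→0  d→3  [deg 2]
  1: ∅  [deadlock]
  2: d→1  [deg 1]
  3: c→0  tau→2  [deg 2]
trace reaching 1: d·tau·d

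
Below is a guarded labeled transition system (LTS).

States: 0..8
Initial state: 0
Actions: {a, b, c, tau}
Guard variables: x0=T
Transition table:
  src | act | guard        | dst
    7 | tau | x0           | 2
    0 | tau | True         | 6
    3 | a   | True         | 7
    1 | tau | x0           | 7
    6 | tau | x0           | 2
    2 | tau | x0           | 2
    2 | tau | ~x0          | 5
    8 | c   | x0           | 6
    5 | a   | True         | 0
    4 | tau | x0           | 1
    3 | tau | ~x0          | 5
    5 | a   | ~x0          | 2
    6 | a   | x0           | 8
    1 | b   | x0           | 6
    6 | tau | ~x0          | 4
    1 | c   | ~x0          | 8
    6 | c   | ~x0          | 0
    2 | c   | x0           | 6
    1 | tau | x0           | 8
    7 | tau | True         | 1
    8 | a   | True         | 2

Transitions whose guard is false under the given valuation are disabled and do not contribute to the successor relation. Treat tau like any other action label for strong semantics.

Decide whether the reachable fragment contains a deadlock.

R = {0,2,6,8}
  0: tau→6  [1 exit(s)]
  2: c→6  tau→2  [2 exit(s)]
  6: a→8  tau→2  [2 exit(s)]
  8: a→2  c→6  [2 exit(s)]

Answer: DEADLOCK-FREE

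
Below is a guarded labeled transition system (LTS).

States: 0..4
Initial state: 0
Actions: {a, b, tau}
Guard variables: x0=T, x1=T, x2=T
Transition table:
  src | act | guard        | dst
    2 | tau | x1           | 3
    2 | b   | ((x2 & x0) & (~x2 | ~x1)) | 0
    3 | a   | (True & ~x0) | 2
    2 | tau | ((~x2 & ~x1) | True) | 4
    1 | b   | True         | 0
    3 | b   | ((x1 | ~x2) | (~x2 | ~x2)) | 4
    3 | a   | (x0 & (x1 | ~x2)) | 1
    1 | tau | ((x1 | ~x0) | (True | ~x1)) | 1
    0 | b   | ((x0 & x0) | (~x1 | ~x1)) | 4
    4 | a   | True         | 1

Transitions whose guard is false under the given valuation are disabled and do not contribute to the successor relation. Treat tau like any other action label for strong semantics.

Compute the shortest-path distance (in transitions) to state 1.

Answer: 2

Trace:
Breadth-first toward 1:
  Layer 0: {0}
  Layer 1: {4}
  Layer 2: {1}
depth(1)=2, e.g. b·a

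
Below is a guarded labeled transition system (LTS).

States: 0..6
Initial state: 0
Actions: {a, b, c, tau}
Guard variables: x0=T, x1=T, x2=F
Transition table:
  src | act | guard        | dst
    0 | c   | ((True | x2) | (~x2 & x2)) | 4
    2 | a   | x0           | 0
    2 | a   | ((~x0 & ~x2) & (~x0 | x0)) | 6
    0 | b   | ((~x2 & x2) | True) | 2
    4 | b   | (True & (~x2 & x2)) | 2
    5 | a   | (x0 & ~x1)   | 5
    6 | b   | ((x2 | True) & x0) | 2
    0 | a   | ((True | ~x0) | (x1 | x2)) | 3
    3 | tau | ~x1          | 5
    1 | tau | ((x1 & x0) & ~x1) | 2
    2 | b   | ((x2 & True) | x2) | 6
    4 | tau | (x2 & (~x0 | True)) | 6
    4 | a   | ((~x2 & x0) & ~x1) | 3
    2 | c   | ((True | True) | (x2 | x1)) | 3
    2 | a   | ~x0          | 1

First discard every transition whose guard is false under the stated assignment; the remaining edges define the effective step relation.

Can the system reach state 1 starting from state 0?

Answer: UNREACHABLE

Trace:
Guard filter leaves 6 enabled edge(s).
depth 0: {0}
depth 1: {2,3,4}  cumulative {0,2,3,4}
R = {0,2,3,4}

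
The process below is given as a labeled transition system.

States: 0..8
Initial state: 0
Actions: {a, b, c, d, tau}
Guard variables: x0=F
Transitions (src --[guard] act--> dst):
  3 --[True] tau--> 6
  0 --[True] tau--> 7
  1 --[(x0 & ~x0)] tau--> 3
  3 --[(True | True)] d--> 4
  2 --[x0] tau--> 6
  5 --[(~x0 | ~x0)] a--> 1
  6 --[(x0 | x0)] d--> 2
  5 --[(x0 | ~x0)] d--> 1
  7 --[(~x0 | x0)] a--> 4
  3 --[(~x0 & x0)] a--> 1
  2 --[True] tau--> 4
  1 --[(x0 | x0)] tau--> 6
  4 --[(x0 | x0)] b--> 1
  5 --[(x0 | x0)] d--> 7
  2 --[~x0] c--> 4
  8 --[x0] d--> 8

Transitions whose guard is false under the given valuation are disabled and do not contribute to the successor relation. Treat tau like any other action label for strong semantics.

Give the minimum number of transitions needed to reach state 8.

Layered search for 8:
  L0 = {0}
  L1 = {7}
  L2 = {4}
8 never appears.

Answer: UNREACHABLE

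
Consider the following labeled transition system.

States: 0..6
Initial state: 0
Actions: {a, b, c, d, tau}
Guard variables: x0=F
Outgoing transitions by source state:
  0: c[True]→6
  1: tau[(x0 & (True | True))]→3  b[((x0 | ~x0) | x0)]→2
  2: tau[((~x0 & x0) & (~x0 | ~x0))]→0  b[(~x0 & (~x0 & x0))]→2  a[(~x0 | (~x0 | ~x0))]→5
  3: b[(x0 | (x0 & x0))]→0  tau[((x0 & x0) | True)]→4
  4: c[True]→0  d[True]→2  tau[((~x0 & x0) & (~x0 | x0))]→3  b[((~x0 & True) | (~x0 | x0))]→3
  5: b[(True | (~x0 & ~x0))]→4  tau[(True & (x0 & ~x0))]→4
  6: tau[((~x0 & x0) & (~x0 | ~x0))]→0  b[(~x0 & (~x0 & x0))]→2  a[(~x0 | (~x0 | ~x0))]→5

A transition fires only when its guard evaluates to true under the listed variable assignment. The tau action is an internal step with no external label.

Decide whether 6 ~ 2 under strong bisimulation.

Compute ~ classes (split until stable):
  round 0: {{0,1,2,3,4,5,6}}
  round 1: {{0},{1,5},{2,6},{3},{4}}
  round 2: {{0},{1},{2,6},{3},{4},{5}}
6 equivalence class(es) (converged in 3)
class of 6: {2,6}; class of 2: {2,6}

Answer: BISIMILAR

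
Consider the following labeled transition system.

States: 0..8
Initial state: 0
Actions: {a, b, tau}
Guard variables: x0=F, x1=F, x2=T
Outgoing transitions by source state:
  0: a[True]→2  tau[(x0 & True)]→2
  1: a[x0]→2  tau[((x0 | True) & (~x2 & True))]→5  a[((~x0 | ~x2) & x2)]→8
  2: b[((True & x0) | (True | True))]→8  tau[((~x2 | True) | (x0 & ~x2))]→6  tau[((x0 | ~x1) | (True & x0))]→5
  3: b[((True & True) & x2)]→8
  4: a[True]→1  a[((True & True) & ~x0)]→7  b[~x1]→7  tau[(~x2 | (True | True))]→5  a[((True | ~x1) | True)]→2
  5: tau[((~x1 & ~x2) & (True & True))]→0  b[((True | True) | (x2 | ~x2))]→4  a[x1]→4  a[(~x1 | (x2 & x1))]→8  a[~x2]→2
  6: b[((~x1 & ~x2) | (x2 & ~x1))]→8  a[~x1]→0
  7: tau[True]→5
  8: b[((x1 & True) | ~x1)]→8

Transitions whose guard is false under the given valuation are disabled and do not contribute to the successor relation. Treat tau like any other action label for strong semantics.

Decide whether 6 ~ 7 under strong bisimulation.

Answer: NOT BISIMILAR

Analysis:
Refine partition for ~:
  round 0: {{0,1,2,3,4,5,6,7,8}}
  round 1: {{0,1},{2},{3,8},{4},{5,6},{7}}
  round 2: {{0},{1},{2},{3,8},{4},{5},{6},{7}}
stable after 3 split(s): 8 block(s)
[6]={6}  [7]={7}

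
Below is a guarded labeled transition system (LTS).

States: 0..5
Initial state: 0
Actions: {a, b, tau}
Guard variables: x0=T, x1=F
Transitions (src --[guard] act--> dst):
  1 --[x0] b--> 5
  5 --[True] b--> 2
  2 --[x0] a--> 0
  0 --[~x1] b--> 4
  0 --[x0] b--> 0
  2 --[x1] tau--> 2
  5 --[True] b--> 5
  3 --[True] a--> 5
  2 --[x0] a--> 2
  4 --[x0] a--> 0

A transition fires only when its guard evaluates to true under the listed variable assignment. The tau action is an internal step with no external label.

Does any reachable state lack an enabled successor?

Answer: DEADLOCK-FREE

Analysis:
Reachable = {0,4}
  0: b→0  b→4  [2 out]
  4: a→0  [1 out]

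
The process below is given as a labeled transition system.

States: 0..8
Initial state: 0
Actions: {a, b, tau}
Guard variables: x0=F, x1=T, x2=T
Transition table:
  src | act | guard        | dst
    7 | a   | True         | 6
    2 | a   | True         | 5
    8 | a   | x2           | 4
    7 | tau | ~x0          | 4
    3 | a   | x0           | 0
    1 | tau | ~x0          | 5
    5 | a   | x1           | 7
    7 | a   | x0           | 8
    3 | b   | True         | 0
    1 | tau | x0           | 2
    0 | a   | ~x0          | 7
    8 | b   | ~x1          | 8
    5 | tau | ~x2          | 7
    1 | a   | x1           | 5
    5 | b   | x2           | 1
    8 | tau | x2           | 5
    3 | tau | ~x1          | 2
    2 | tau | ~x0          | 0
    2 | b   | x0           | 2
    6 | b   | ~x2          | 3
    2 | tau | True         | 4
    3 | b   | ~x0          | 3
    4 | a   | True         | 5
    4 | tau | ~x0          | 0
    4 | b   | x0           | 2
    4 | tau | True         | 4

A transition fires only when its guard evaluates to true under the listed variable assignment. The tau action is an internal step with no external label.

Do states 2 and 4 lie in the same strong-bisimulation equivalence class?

Compute ~ classes (split until stable):
  P[0] = {{0,1,2,3,4,5,6,7,8}}
  P[1] = {{0},{1,2,4,7,8},{3},{5},{6}}
  P[2] = {{0},{1},{2,4},{3},{5},{6},{7},{8}}
8 equivalence class(es) (converged in 3)
[2]={2,4}  [4]={2,4}

Answer: BISIMILAR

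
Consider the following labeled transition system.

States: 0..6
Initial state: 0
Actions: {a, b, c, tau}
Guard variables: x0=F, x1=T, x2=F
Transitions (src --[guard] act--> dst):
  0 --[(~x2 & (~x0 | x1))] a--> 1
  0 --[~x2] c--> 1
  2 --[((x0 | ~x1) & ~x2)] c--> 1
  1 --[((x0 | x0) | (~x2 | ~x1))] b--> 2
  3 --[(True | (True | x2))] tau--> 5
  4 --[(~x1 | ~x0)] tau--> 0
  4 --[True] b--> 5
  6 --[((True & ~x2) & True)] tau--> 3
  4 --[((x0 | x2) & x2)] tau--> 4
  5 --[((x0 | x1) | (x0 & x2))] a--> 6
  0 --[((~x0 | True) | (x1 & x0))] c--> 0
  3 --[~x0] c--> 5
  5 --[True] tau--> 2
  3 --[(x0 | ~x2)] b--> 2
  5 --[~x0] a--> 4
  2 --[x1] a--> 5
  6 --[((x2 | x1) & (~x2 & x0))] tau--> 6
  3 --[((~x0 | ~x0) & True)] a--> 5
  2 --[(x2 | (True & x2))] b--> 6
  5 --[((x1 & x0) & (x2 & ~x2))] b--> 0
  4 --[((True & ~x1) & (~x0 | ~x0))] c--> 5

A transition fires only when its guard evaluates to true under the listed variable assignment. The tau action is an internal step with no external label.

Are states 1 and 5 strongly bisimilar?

Bisimulation quotient by refinement:
  round 0: {{0,1,2,3,4,5,6}}
  round 1: {{0},{1},{2},{3},{4},{5},{6}}
Fixed point at round 2; 7 class(es).
[1]={1}  [5]={5}

Answer: NOT BISIMILAR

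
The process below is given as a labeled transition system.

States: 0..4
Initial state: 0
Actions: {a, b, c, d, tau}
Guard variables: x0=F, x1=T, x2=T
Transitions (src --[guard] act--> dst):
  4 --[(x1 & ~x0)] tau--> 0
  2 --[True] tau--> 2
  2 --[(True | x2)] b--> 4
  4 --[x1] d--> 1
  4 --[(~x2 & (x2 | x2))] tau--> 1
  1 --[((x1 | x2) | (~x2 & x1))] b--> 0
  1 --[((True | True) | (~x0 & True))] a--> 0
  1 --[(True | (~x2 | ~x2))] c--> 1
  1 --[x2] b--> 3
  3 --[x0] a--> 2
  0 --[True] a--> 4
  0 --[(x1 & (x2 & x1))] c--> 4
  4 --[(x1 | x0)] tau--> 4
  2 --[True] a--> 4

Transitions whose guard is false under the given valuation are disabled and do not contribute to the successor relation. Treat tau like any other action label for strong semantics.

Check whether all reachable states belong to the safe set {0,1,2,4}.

Answer: INVARIANT VIOLATED at state 3

Analysis:
Safe = {0,1,2,4}
Reachable = {0,1,3,4}
  0: safe
  1: safe
  3: VIOLATES
  4: safe
reach 3 via a·d·b — violates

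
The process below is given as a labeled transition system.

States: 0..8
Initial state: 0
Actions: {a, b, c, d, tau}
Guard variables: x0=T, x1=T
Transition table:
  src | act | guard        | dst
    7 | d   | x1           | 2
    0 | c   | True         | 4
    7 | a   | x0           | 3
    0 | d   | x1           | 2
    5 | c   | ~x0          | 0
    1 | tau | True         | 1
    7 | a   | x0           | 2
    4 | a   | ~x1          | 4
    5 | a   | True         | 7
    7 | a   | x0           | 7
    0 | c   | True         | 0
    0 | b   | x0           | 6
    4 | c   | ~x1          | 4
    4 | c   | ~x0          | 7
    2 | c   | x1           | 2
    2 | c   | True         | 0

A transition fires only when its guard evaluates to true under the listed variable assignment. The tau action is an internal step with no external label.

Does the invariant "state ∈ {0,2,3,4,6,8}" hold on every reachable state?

Answer: INVARIANT HOLDS

Working:
Safe = {0,2,3,4,6,8}
R = {0,2,4,6}
  0: ✓
  2: ✓
  4: ✓
  6: ✓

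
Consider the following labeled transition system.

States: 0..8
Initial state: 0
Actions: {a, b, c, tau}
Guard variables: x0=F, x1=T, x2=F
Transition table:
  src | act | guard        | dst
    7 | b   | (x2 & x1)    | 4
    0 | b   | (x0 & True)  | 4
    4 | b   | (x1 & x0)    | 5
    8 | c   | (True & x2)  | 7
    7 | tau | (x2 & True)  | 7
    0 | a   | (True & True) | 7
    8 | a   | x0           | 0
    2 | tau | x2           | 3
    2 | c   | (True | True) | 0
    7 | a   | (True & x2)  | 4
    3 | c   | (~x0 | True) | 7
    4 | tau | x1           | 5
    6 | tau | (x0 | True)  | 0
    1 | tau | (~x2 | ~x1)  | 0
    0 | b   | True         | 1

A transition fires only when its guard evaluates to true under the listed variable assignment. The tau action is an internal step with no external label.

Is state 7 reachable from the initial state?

After dropping false guards: 7 live edges.
depth 0: {0}
depth 1: {1,7}  total {0,1,7}
Reach set: {0,1,7}
trace reaching 7: a

Answer: REACHABLE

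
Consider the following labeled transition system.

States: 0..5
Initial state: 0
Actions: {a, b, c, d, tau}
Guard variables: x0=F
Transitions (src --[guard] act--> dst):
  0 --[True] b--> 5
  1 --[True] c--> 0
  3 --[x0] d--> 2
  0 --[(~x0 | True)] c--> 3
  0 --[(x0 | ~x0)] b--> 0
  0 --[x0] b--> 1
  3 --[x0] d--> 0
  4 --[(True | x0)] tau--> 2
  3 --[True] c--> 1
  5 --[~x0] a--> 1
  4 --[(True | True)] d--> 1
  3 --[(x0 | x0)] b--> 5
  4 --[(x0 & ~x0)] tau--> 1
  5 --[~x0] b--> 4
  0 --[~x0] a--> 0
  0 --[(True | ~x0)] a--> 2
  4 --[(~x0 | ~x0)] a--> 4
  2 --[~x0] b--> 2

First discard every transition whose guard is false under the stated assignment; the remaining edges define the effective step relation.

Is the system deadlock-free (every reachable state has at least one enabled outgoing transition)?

Answer: DEADLOCK-FREE

Analysis:
Reach set: {0,1,2,3,4,5}
  0: a→0  a→2  b→0  b→5  c→3  [5 out]
  1: c→0  [1 out]
  2: b→2  [1 out]
  3: c→1  [1 out]
  4: a→4  d→1  tau→2  [3 out]
  5: a→1  b→4  [2 out]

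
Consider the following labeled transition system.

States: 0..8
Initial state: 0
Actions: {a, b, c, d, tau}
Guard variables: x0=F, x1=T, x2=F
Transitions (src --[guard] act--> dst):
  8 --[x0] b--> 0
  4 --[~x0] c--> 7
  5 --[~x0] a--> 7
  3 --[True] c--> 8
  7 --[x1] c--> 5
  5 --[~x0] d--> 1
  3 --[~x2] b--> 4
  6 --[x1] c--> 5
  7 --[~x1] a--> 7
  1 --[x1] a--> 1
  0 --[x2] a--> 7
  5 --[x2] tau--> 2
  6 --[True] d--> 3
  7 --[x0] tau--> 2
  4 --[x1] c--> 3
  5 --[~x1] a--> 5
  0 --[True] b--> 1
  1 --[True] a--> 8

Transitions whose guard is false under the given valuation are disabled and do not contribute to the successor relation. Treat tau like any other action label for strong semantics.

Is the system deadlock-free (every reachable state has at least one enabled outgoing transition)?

Answer: DEADLOCK at state 8

Working:
Reach set: {0,1,8}
  0: b→1  [1 out]
  1: a→1  a→8  [2 out]
  8: ∅  [STUCK]
trace reaching 8: b·a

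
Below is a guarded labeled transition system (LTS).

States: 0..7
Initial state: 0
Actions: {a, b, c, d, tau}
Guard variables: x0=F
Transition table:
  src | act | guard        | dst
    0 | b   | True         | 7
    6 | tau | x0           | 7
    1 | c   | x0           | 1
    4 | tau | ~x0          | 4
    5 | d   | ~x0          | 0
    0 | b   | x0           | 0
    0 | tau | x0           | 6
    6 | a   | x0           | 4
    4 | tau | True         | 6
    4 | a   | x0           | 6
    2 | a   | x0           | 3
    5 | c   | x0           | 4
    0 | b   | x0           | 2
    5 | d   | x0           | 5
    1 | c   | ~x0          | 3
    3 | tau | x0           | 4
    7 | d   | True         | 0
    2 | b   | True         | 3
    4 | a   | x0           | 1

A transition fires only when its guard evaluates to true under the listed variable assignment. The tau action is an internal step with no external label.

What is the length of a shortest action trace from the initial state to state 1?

Breadth-first toward 1:
  L0 = {0}
  L1 = {7}
1 never appears.

Answer: UNREACHABLE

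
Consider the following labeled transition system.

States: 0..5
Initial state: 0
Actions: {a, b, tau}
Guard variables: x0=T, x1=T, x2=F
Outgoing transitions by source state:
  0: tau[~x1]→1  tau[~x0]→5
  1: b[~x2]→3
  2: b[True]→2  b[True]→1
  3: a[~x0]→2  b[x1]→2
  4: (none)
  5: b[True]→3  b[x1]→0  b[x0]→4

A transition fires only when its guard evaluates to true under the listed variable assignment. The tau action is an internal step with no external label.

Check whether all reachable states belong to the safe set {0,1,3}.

Safe = {0,1,3}
Reachable = {0}
  0: ok

Answer: INVARIANT HOLDS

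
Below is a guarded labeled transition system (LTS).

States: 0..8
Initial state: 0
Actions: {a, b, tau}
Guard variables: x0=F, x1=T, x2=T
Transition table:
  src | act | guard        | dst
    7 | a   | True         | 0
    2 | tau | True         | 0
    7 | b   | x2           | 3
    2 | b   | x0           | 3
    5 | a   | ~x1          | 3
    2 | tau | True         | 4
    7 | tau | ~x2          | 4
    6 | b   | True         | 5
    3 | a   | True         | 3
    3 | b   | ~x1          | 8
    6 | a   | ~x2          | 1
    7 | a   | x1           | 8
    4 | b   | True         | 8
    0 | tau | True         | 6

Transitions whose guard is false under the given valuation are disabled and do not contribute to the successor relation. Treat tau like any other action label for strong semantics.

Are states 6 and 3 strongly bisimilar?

Compute ~ classes (split until stable):
  P[0] = {{0,1,2,3,4,5,6,7,8}}
  P[1] = {{0,2},{1,5,8},{3},{4,6},{7}}
  P[2] = {{0},{1,5,8},{2},{3},{4,6},{7}}
stable after 3 split(s): 6 block(s)
[6]={4,6}  [3]={3}

Answer: NOT BISIMILAR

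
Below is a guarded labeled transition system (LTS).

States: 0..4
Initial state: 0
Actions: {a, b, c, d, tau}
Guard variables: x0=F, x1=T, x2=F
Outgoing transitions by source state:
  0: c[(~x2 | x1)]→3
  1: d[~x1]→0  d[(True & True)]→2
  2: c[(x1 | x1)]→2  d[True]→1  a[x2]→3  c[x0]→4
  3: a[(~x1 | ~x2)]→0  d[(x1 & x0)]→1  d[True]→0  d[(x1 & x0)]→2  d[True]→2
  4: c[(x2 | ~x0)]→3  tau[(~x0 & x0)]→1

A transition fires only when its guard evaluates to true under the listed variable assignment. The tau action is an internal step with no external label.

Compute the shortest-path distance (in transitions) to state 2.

Answer: 2

Analysis:
BFS to 2:
  Layer 0: {0}
  Layer 1: {3}
  Layer 2: {2}
2 enters at depth 2; path c·d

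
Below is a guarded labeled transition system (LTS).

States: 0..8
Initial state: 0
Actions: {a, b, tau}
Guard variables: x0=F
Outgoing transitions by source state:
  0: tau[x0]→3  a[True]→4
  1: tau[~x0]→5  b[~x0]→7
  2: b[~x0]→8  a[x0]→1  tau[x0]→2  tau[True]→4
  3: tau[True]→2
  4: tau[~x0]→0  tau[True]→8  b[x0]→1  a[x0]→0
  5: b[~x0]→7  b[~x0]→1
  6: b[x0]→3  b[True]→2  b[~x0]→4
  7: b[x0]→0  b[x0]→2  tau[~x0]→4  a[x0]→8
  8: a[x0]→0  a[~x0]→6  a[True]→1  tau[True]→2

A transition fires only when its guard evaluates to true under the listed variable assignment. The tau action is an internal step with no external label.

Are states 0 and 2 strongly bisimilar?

Answer: NOT BISIMILAR

Trace:
Bisimulation quotient by refinement:
  P[0] = {{0,1,2,3,4,5,6,7,8}}
  P[1] = {{0},{1,2},{3,4,7},{5,6},{8}}
  P[2] = {{0},{1},{2},{3},{4},{5,6},{7},{8}}
  P[3] = {{0},{1},{2},{3},{4},{5},{6},{7},{8}}
Fixed point at round 4; 9 class(es).
0∈{0}, 2∈{2}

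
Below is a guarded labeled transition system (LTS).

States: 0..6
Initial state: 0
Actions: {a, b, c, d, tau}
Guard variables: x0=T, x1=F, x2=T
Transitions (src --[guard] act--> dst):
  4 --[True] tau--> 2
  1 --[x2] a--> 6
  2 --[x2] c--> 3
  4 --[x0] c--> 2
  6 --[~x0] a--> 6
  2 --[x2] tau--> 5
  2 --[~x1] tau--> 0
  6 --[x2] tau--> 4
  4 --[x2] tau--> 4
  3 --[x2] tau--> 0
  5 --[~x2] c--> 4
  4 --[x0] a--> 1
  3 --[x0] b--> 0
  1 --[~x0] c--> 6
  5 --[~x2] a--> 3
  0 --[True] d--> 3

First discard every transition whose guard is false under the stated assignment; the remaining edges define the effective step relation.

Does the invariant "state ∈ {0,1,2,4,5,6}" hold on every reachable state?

Inv-set: {0,1,2,4,5,6}
Reachable = {0,3}
  0: ok
  3: VIOLATES
counterexample path to 3: d

Answer: INVARIANT VIOLATED at state 3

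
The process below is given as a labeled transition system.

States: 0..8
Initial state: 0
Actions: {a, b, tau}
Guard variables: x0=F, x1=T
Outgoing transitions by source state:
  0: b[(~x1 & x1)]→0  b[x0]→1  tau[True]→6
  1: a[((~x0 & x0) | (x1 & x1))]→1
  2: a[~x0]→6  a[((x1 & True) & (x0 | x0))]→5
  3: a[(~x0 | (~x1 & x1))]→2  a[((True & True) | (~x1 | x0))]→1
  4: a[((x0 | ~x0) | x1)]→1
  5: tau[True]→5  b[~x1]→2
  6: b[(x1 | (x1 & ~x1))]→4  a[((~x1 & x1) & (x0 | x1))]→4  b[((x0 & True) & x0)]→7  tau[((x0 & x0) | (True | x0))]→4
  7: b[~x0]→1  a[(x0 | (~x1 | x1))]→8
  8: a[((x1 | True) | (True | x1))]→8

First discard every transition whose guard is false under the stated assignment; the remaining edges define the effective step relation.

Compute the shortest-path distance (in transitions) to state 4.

Layered search for 4:
  L0 = {0}
  L1 = {6}
  L2 = {4}
first hit 4 at d=2 via tau·b

Answer: 2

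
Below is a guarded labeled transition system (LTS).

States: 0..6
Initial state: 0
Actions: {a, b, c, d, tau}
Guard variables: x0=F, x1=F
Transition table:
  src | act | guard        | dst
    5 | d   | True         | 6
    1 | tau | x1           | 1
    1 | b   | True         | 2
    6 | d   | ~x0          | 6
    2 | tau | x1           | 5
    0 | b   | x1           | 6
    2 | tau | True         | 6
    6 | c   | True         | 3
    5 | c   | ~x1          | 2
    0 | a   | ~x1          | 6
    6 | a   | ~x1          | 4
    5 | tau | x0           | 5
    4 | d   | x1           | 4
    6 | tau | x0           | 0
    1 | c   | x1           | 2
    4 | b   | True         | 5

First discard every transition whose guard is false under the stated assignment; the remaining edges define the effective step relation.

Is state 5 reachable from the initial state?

Answer: REACHABLE

Analysis:
Guard filter leaves 9 enabled edge(s).
Layer 0: {0}
Layer 1: {6}  total {0,6}
Layer 2: {3,4}  total {0,3,4,6}
Layer 3: {5}  total {0,3,4,5,6}
Layer 4: {2}  total {0,2,3,4,5,6}
Reachable = {0,2,3,4,5,6}
trace reaching 5: a·a·b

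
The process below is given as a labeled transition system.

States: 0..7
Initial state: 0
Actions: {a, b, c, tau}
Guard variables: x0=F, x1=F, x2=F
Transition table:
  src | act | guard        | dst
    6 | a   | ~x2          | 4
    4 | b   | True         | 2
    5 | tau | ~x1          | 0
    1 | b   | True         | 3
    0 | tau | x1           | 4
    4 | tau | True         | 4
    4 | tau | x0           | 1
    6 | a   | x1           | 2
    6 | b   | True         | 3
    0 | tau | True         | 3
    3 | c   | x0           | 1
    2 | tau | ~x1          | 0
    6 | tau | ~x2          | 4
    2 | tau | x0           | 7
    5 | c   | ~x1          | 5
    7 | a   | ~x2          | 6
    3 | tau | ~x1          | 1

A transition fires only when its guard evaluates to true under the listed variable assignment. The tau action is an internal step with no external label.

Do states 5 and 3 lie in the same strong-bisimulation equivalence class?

Answer: NOT BISIMILAR

Analysis:
Compute ~ classes (split until stable):
  round 0: {{0,1,2,3,4,5,6,7}}
  round 1: {{0,2,3},{1},{4},{5},{6},{7}}
  round 2: {{0,2},{1},{3},{4},{5},{6},{7}}
  round 3: {{0},{1},{2},{3},{4},{5},{6},{7}}
8 equivalence class(es) (converged in 4)
[5]={5}  [3]={3}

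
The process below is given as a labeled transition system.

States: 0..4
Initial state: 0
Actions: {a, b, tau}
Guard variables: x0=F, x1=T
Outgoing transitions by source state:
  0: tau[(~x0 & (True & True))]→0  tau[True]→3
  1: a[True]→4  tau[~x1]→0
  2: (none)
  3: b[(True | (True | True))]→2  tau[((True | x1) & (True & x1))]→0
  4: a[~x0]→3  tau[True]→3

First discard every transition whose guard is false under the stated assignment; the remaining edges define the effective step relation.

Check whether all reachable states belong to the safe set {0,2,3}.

Answer: INVARIANT HOLDS

Analysis:
Safe = {0,2,3}
R = {0,2,3}
  0: ✓
  2: ✓
  3: ✓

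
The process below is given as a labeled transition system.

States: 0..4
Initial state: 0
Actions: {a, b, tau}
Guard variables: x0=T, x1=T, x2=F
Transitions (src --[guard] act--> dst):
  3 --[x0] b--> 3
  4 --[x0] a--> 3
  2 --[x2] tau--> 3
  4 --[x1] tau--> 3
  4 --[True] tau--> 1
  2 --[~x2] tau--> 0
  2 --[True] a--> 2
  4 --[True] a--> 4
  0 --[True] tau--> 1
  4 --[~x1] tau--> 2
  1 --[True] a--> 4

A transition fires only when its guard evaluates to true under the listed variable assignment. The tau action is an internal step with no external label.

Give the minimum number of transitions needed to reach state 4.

Breadth-first toward 4:
  Layer 0: {0}
  Layer 1: {1}
  Layer 2: {4}
depth(4)=2, e.g. tau·a

Answer: 2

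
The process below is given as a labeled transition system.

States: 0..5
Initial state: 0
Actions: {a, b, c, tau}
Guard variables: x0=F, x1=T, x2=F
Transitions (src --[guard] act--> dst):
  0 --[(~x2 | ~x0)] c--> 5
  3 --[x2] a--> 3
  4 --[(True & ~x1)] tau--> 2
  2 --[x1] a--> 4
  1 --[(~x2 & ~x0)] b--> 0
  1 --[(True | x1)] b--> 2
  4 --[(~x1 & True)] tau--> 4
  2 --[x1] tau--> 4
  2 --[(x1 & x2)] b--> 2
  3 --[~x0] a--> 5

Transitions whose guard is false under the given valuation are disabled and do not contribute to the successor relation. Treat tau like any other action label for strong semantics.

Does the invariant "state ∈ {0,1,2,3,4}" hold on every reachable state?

Answer: INVARIANT VIOLATED at state 5

Analysis:
Inv-set: {0,1,2,3,4}
Reachable = {0,5}
  0: safe
  5: ✗ unsafe
counterexample path to 5: c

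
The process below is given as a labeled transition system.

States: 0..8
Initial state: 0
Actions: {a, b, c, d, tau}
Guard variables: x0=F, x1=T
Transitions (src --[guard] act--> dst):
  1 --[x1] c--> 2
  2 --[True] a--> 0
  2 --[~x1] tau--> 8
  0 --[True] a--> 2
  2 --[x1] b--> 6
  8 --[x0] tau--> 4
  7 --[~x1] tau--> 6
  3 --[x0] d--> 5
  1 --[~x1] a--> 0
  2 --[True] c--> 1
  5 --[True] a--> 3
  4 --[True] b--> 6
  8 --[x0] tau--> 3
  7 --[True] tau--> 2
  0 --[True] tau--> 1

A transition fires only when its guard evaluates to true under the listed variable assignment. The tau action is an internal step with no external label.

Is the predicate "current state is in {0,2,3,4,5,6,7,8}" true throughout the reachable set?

Inv-set: {0,2,3,4,5,6,7,8}
Reachable = {0,1,2,6}
  0: safe
  1: outside
  2: safe
  6: safe
witness against invariant: tau → 1

Answer: INVARIANT VIOLATED at state 1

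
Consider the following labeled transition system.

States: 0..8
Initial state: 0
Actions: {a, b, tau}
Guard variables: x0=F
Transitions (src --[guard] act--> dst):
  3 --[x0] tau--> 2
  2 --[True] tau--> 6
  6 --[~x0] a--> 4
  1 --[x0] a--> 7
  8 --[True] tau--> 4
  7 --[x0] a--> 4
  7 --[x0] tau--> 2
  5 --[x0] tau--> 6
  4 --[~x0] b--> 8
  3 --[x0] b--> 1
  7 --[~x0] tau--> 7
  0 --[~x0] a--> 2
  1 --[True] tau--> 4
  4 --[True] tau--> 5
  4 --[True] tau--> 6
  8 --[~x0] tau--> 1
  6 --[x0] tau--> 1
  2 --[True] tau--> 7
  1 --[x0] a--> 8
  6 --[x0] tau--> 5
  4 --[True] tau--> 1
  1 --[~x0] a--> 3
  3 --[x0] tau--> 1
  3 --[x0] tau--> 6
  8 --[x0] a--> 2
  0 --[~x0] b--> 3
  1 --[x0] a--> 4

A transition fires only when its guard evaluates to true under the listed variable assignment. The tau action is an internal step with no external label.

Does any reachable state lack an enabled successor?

Reach set: {0,1,2,3,4,5,6,7,8}
  0: a→2  b→3  [2 exit(s)]
  1: a→3  tau→4  [2 exit(s)]
  2: tau→6  tau→7  [2 exit(s)]
  3: ∅  [STUCK]
  4: b→8  tau→1  tau→5  tau→6  [4 exit(s)]
  5: ∅  [STUCK]
  6: a→4  [1 exit(s)]
  7: tau→7  [1 exit(s)]
  8: tau→1  tau→4  [2 exit(s)]
trace reaching 3: b

Answer: DEADLOCK at state 3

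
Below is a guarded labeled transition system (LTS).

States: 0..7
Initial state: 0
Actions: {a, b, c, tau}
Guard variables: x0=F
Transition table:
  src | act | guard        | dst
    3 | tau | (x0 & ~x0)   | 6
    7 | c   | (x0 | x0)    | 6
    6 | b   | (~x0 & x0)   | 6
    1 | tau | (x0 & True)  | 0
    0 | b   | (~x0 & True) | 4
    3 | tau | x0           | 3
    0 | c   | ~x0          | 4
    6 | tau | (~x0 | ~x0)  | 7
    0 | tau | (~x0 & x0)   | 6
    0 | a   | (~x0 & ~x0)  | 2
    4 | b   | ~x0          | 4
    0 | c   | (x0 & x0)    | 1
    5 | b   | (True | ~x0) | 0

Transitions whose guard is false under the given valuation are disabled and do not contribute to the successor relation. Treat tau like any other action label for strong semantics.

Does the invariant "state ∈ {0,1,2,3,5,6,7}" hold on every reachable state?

Allowed set {0,1,2,3,5,6,7}
R = {0,2,4}
  0: ok
  2: ok
  4: ✗ unsafe
reach 4 via b — violates

Answer: INVARIANT VIOLATED at state 4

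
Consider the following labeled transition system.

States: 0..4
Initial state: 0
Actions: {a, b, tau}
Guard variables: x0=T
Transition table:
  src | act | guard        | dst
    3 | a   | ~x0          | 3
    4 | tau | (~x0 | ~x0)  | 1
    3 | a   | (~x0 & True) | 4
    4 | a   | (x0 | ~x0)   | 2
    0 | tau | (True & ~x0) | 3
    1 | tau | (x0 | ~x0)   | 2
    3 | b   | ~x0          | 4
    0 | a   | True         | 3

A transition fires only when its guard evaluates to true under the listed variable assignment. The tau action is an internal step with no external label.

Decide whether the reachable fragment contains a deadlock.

Reachable = {0,3}
  0: a→3  [1 out]
  3: ∅  [no exit]
Path to 3: a

Answer: DEADLOCK at state 3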